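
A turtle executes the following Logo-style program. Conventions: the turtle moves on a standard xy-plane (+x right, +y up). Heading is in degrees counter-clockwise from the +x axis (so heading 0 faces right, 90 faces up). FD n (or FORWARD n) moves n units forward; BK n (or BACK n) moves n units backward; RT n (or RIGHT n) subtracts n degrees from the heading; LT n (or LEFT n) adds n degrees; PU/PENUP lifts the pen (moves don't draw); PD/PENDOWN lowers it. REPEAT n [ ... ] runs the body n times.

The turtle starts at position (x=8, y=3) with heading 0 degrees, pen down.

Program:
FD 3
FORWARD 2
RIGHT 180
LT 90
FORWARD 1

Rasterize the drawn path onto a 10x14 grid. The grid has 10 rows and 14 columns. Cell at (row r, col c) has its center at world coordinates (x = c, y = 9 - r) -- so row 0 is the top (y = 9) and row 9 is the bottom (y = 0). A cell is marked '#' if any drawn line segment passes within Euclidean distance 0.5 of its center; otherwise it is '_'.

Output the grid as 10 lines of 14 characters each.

Answer: ______________
______________
______________
______________
______________
______________
________######
_____________#
______________
______________

Derivation:
Segment 0: (8,3) -> (11,3)
Segment 1: (11,3) -> (13,3)
Segment 2: (13,3) -> (13,2)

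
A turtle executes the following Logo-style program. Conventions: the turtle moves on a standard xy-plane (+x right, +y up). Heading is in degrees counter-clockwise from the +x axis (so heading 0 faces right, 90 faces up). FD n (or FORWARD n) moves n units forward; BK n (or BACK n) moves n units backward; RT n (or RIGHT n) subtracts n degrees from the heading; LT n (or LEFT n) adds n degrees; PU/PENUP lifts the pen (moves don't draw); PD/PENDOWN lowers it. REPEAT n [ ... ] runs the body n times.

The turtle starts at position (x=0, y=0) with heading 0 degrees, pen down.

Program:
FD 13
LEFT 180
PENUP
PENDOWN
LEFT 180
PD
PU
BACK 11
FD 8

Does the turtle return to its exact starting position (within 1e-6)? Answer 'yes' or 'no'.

Answer: no

Derivation:
Executing turtle program step by step:
Start: pos=(0,0), heading=0, pen down
FD 13: (0,0) -> (13,0) [heading=0, draw]
LT 180: heading 0 -> 180
PU: pen up
PD: pen down
LT 180: heading 180 -> 0
PD: pen down
PU: pen up
BK 11: (13,0) -> (2,0) [heading=0, move]
FD 8: (2,0) -> (10,0) [heading=0, move]
Final: pos=(10,0), heading=0, 1 segment(s) drawn

Start position: (0, 0)
Final position: (10, 0)
Distance = 10; >= 1e-6 -> NOT closed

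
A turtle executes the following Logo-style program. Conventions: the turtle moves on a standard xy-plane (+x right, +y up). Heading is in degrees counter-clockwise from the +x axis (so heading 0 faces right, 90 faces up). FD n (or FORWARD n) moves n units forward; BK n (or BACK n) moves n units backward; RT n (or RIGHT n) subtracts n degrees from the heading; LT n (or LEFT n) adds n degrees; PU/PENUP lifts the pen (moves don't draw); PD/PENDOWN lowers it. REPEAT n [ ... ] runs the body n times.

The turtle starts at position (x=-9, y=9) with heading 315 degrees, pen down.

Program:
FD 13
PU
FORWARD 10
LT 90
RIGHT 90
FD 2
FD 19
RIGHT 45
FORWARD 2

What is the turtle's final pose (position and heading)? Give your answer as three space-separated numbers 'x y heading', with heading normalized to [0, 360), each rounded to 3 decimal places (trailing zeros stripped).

Answer: 22.113 -24.113 270

Derivation:
Executing turtle program step by step:
Start: pos=(-9,9), heading=315, pen down
FD 13: (-9,9) -> (0.192,-0.192) [heading=315, draw]
PU: pen up
FD 10: (0.192,-0.192) -> (7.263,-7.263) [heading=315, move]
LT 90: heading 315 -> 45
RT 90: heading 45 -> 315
FD 2: (7.263,-7.263) -> (8.678,-8.678) [heading=315, move]
FD 19: (8.678,-8.678) -> (22.113,-22.113) [heading=315, move]
RT 45: heading 315 -> 270
FD 2: (22.113,-22.113) -> (22.113,-24.113) [heading=270, move]
Final: pos=(22.113,-24.113), heading=270, 1 segment(s) drawn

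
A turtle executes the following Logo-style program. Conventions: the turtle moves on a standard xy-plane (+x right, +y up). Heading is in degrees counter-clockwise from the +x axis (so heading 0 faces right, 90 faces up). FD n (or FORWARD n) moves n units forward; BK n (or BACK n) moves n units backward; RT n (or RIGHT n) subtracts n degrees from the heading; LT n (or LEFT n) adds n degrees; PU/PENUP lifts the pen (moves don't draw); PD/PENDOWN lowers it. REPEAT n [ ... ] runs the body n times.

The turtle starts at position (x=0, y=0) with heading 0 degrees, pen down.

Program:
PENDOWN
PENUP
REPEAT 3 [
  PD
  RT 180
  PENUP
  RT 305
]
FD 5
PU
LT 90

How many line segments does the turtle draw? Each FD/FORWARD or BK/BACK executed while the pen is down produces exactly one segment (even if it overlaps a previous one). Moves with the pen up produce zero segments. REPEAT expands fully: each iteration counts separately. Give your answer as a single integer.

Executing turtle program step by step:
Start: pos=(0,0), heading=0, pen down
PD: pen down
PU: pen up
REPEAT 3 [
  -- iteration 1/3 --
  PD: pen down
  RT 180: heading 0 -> 180
  PU: pen up
  RT 305: heading 180 -> 235
  -- iteration 2/3 --
  PD: pen down
  RT 180: heading 235 -> 55
  PU: pen up
  RT 305: heading 55 -> 110
  -- iteration 3/3 --
  PD: pen down
  RT 180: heading 110 -> 290
  PU: pen up
  RT 305: heading 290 -> 345
]
FD 5: (0,0) -> (4.83,-1.294) [heading=345, move]
PU: pen up
LT 90: heading 345 -> 75
Final: pos=(4.83,-1.294), heading=75, 0 segment(s) drawn
Segments drawn: 0

Answer: 0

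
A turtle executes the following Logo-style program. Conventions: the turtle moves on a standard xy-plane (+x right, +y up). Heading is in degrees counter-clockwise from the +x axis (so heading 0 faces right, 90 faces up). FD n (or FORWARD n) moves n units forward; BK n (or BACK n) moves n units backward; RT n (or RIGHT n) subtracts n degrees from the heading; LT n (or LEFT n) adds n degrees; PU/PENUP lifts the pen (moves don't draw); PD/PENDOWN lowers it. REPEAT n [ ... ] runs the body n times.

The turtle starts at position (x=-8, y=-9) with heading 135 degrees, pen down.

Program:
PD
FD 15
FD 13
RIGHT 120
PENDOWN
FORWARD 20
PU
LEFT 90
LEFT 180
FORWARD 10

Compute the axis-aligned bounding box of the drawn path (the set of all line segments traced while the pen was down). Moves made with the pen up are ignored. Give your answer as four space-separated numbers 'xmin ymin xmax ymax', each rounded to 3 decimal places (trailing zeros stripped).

Answer: -27.799 -9 -8 15.975

Derivation:
Executing turtle program step by step:
Start: pos=(-8,-9), heading=135, pen down
PD: pen down
FD 15: (-8,-9) -> (-18.607,1.607) [heading=135, draw]
FD 13: (-18.607,1.607) -> (-27.799,10.799) [heading=135, draw]
RT 120: heading 135 -> 15
PD: pen down
FD 20: (-27.799,10.799) -> (-8.48,15.975) [heading=15, draw]
PU: pen up
LT 90: heading 15 -> 105
LT 180: heading 105 -> 285
FD 10: (-8.48,15.975) -> (-5.892,6.316) [heading=285, move]
Final: pos=(-5.892,6.316), heading=285, 3 segment(s) drawn

Segment endpoints: x in {-27.799, -18.607, -8.48, -8}, y in {-9, 1.607, 10.799, 15.975}
xmin=-27.799, ymin=-9, xmax=-8, ymax=15.975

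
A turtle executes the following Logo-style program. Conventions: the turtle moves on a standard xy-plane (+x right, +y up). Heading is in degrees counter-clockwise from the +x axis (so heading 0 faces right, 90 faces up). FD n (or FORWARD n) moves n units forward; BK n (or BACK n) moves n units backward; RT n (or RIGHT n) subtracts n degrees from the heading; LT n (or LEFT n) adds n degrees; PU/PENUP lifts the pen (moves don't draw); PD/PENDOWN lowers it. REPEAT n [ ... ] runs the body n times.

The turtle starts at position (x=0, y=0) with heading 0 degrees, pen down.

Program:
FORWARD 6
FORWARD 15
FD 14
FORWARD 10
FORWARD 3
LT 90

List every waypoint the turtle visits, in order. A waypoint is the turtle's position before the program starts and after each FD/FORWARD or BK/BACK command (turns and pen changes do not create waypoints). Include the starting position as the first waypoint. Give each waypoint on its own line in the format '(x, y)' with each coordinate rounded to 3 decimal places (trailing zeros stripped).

Answer: (0, 0)
(6, 0)
(21, 0)
(35, 0)
(45, 0)
(48, 0)

Derivation:
Executing turtle program step by step:
Start: pos=(0,0), heading=0, pen down
FD 6: (0,0) -> (6,0) [heading=0, draw]
FD 15: (6,0) -> (21,0) [heading=0, draw]
FD 14: (21,0) -> (35,0) [heading=0, draw]
FD 10: (35,0) -> (45,0) [heading=0, draw]
FD 3: (45,0) -> (48,0) [heading=0, draw]
LT 90: heading 0 -> 90
Final: pos=(48,0), heading=90, 5 segment(s) drawn
Waypoints (6 total):
(0, 0)
(6, 0)
(21, 0)
(35, 0)
(45, 0)
(48, 0)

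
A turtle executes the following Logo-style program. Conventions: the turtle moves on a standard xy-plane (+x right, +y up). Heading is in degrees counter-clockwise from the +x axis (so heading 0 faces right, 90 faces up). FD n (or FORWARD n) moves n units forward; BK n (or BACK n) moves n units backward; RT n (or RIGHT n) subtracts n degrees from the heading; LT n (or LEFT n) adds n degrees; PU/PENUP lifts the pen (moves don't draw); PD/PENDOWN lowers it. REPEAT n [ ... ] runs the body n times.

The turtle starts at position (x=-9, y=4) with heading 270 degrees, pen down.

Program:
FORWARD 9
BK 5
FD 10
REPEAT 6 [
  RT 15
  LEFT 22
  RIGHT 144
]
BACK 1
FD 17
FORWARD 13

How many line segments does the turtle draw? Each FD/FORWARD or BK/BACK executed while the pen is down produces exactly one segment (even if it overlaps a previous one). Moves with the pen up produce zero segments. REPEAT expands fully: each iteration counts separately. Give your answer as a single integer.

Executing turtle program step by step:
Start: pos=(-9,4), heading=270, pen down
FD 9: (-9,4) -> (-9,-5) [heading=270, draw]
BK 5: (-9,-5) -> (-9,0) [heading=270, draw]
FD 10: (-9,0) -> (-9,-10) [heading=270, draw]
REPEAT 6 [
  -- iteration 1/6 --
  RT 15: heading 270 -> 255
  LT 22: heading 255 -> 277
  RT 144: heading 277 -> 133
  -- iteration 2/6 --
  RT 15: heading 133 -> 118
  LT 22: heading 118 -> 140
  RT 144: heading 140 -> 356
  -- iteration 3/6 --
  RT 15: heading 356 -> 341
  LT 22: heading 341 -> 3
  RT 144: heading 3 -> 219
  -- iteration 4/6 --
  RT 15: heading 219 -> 204
  LT 22: heading 204 -> 226
  RT 144: heading 226 -> 82
  -- iteration 5/6 --
  RT 15: heading 82 -> 67
  LT 22: heading 67 -> 89
  RT 144: heading 89 -> 305
  -- iteration 6/6 --
  RT 15: heading 305 -> 290
  LT 22: heading 290 -> 312
  RT 144: heading 312 -> 168
]
BK 1: (-9,-10) -> (-8.022,-10.208) [heading=168, draw]
FD 17: (-8.022,-10.208) -> (-24.65,-6.673) [heading=168, draw]
FD 13: (-24.65,-6.673) -> (-37.366,-3.971) [heading=168, draw]
Final: pos=(-37.366,-3.971), heading=168, 6 segment(s) drawn
Segments drawn: 6

Answer: 6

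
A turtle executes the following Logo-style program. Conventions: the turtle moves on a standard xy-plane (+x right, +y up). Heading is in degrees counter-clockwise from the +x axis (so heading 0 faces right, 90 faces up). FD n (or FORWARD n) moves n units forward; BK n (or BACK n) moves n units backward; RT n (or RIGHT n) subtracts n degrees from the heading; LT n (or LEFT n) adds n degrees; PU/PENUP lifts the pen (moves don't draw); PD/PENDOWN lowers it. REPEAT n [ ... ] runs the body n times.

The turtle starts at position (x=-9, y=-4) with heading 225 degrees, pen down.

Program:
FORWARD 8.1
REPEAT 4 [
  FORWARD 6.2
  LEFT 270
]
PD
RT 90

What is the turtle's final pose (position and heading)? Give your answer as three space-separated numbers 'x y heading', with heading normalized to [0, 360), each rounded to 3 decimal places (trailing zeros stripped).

Executing turtle program step by step:
Start: pos=(-9,-4), heading=225, pen down
FD 8.1: (-9,-4) -> (-14.728,-9.728) [heading=225, draw]
REPEAT 4 [
  -- iteration 1/4 --
  FD 6.2: (-14.728,-9.728) -> (-19.112,-14.112) [heading=225, draw]
  LT 270: heading 225 -> 135
  -- iteration 2/4 --
  FD 6.2: (-19.112,-14.112) -> (-23.496,-9.728) [heading=135, draw]
  LT 270: heading 135 -> 45
  -- iteration 3/4 --
  FD 6.2: (-23.496,-9.728) -> (-19.112,-5.344) [heading=45, draw]
  LT 270: heading 45 -> 315
  -- iteration 4/4 --
  FD 6.2: (-19.112,-5.344) -> (-14.728,-9.728) [heading=315, draw]
  LT 270: heading 315 -> 225
]
PD: pen down
RT 90: heading 225 -> 135
Final: pos=(-14.728,-9.728), heading=135, 5 segment(s) drawn

Answer: -14.728 -9.728 135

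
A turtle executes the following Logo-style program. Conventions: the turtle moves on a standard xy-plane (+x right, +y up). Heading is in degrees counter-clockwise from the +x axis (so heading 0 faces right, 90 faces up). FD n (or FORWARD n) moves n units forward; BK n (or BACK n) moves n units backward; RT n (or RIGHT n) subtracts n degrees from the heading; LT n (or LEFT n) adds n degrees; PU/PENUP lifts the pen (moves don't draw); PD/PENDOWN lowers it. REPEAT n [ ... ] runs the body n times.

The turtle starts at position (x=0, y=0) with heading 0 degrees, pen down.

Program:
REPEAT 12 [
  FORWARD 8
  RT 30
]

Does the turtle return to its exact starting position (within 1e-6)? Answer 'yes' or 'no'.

Executing turtle program step by step:
Start: pos=(0,0), heading=0, pen down
REPEAT 12 [
  -- iteration 1/12 --
  FD 8: (0,0) -> (8,0) [heading=0, draw]
  RT 30: heading 0 -> 330
  -- iteration 2/12 --
  FD 8: (8,0) -> (14.928,-4) [heading=330, draw]
  RT 30: heading 330 -> 300
  -- iteration 3/12 --
  FD 8: (14.928,-4) -> (18.928,-10.928) [heading=300, draw]
  RT 30: heading 300 -> 270
  -- iteration 4/12 --
  FD 8: (18.928,-10.928) -> (18.928,-18.928) [heading=270, draw]
  RT 30: heading 270 -> 240
  -- iteration 5/12 --
  FD 8: (18.928,-18.928) -> (14.928,-25.856) [heading=240, draw]
  RT 30: heading 240 -> 210
  -- iteration 6/12 --
  FD 8: (14.928,-25.856) -> (8,-29.856) [heading=210, draw]
  RT 30: heading 210 -> 180
  -- iteration 7/12 --
  FD 8: (8,-29.856) -> (0,-29.856) [heading=180, draw]
  RT 30: heading 180 -> 150
  -- iteration 8/12 --
  FD 8: (0,-29.856) -> (-6.928,-25.856) [heading=150, draw]
  RT 30: heading 150 -> 120
  -- iteration 9/12 --
  FD 8: (-6.928,-25.856) -> (-10.928,-18.928) [heading=120, draw]
  RT 30: heading 120 -> 90
  -- iteration 10/12 --
  FD 8: (-10.928,-18.928) -> (-10.928,-10.928) [heading=90, draw]
  RT 30: heading 90 -> 60
  -- iteration 11/12 --
  FD 8: (-10.928,-10.928) -> (-6.928,-4) [heading=60, draw]
  RT 30: heading 60 -> 30
  -- iteration 12/12 --
  FD 8: (-6.928,-4) -> (0,0) [heading=30, draw]
  RT 30: heading 30 -> 0
]
Final: pos=(0,0), heading=0, 12 segment(s) drawn

Start position: (0, 0)
Final position: (0, 0)
Distance = 0; < 1e-6 -> CLOSED

Answer: yes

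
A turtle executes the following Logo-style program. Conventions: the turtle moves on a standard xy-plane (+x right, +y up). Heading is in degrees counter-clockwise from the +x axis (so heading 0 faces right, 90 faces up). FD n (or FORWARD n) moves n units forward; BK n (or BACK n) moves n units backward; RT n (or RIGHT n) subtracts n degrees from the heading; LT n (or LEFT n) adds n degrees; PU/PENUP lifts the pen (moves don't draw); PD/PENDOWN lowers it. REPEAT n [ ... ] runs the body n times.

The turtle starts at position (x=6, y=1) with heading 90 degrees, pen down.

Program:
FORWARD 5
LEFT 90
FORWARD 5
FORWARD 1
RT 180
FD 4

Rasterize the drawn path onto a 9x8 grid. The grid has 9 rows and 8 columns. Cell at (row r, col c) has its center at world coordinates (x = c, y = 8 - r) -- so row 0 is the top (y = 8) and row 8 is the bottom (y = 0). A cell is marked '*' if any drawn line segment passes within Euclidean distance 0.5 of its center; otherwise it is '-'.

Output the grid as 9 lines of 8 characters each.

Segment 0: (6,1) -> (6,6)
Segment 1: (6,6) -> (1,6)
Segment 2: (1,6) -> (0,6)
Segment 3: (0,6) -> (4,6)

Answer: --------
--------
*******-
------*-
------*-
------*-
------*-
------*-
--------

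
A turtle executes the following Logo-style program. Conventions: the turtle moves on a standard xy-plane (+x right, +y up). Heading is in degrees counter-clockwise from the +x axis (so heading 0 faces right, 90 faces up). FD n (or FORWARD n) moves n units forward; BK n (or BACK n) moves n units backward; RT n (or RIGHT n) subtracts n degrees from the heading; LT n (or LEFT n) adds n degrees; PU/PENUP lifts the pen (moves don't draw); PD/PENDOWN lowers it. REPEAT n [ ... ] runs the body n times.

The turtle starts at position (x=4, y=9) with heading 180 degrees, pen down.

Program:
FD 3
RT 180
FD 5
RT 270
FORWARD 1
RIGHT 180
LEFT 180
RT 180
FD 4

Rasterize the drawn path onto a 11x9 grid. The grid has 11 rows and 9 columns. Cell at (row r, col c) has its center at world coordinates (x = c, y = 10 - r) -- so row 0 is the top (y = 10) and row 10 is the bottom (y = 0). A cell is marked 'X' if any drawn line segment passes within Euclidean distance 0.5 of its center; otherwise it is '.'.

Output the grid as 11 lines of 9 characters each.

Segment 0: (4,9) -> (1,9)
Segment 1: (1,9) -> (6,9)
Segment 2: (6,9) -> (6,10)
Segment 3: (6,10) -> (6,6)

Answer: ......X..
.XXXXXX..
......X..
......X..
......X..
.........
.........
.........
.........
.........
.........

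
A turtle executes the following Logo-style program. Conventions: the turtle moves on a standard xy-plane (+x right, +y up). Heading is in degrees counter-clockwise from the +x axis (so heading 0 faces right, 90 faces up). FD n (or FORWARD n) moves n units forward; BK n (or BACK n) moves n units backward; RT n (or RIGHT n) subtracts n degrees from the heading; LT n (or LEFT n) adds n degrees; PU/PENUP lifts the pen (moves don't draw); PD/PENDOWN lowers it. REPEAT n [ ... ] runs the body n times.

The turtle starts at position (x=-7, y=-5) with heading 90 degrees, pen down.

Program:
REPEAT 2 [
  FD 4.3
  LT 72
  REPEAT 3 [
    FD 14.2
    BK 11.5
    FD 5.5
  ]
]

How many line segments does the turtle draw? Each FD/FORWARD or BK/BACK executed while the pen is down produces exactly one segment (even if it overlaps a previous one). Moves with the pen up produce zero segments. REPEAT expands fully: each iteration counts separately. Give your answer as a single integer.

Answer: 20

Derivation:
Executing turtle program step by step:
Start: pos=(-7,-5), heading=90, pen down
REPEAT 2 [
  -- iteration 1/2 --
  FD 4.3: (-7,-5) -> (-7,-0.7) [heading=90, draw]
  LT 72: heading 90 -> 162
  REPEAT 3 [
    -- iteration 1/3 --
    FD 14.2: (-7,-0.7) -> (-20.505,3.688) [heading=162, draw]
    BK 11.5: (-20.505,3.688) -> (-9.568,0.134) [heading=162, draw]
    FD 5.5: (-9.568,0.134) -> (-14.799,1.834) [heading=162, draw]
    -- iteration 2/3 --
    FD 14.2: (-14.799,1.834) -> (-28.304,6.222) [heading=162, draw]
    BK 11.5: (-28.304,6.222) -> (-17.367,2.668) [heading=162, draw]
    FD 5.5: (-17.367,2.668) -> (-22.597,4.368) [heading=162, draw]
    -- iteration 3/3 --
    FD 14.2: (-22.597,4.368) -> (-36.102,8.756) [heading=162, draw]
    BK 11.5: (-36.102,8.756) -> (-25.165,5.202) [heading=162, draw]
    FD 5.5: (-25.165,5.202) -> (-30.396,6.902) [heading=162, draw]
  ]
  -- iteration 2/2 --
  FD 4.3: (-30.396,6.902) -> (-34.486,8.231) [heading=162, draw]
  LT 72: heading 162 -> 234
  REPEAT 3 [
    -- iteration 1/3 --
    FD 14.2: (-34.486,8.231) -> (-42.832,-3.257) [heading=234, draw]
    BK 11.5: (-42.832,-3.257) -> (-36.073,6.046) [heading=234, draw]
    FD 5.5: (-36.073,6.046) -> (-39.305,1.597) [heading=234, draw]
    -- iteration 2/3 --
    FD 14.2: (-39.305,1.597) -> (-47.652,-9.891) [heading=234, draw]
    BK 11.5: (-47.652,-9.891) -> (-40.892,-0.588) [heading=234, draw]
    FD 5.5: (-40.892,-0.588) -> (-44.125,-5.037) [heading=234, draw]
    -- iteration 3/3 --
    FD 14.2: (-44.125,-5.037) -> (-52.472,-16.525) [heading=234, draw]
    BK 11.5: (-52.472,-16.525) -> (-45.712,-7.222) [heading=234, draw]
    FD 5.5: (-45.712,-7.222) -> (-48.945,-11.671) [heading=234, draw]
  ]
]
Final: pos=(-48.945,-11.671), heading=234, 20 segment(s) drawn
Segments drawn: 20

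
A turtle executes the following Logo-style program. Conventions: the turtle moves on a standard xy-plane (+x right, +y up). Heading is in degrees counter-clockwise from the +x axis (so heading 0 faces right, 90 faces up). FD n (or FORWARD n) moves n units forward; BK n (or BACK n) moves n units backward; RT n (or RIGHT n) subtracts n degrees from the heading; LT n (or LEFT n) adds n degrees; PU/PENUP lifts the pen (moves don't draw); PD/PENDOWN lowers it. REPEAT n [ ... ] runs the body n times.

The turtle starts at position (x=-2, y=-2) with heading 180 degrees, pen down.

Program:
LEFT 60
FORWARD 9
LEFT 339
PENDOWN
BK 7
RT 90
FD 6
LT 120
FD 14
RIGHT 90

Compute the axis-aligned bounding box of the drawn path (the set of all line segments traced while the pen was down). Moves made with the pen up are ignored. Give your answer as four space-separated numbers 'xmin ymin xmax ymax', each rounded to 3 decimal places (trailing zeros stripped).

Executing turtle program step by step:
Start: pos=(-2,-2), heading=180, pen down
LT 60: heading 180 -> 240
FD 9: (-2,-2) -> (-6.5,-9.794) [heading=240, draw]
LT 339: heading 240 -> 219
PD: pen down
BK 7: (-6.5,-9.794) -> (-1.06,-5.389) [heading=219, draw]
RT 90: heading 219 -> 129
FD 6: (-1.06,-5.389) -> (-4.836,-0.726) [heading=129, draw]
LT 120: heading 129 -> 249
FD 14: (-4.836,-0.726) -> (-9.853,-13.796) [heading=249, draw]
RT 90: heading 249 -> 159
Final: pos=(-9.853,-13.796), heading=159, 4 segment(s) drawn

Segment endpoints: x in {-9.853, -6.5, -4.836, -2, -1.06}, y in {-13.796, -9.794, -5.389, -2, -0.726}
xmin=-9.853, ymin=-13.796, xmax=-1.06, ymax=-0.726

Answer: -9.853 -13.796 -1.06 -0.726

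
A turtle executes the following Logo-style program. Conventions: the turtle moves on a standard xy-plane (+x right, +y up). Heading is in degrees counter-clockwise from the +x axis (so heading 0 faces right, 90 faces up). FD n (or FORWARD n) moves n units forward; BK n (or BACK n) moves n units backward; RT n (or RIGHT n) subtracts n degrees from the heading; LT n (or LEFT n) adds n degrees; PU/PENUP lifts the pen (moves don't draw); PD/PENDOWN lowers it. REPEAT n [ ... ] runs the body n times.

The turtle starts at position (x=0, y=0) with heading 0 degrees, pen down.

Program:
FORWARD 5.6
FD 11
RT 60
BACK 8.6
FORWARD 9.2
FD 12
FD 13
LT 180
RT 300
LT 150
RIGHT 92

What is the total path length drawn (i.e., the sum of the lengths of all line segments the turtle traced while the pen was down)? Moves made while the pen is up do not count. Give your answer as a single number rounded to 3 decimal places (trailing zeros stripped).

Answer: 59.4

Derivation:
Executing turtle program step by step:
Start: pos=(0,0), heading=0, pen down
FD 5.6: (0,0) -> (5.6,0) [heading=0, draw]
FD 11: (5.6,0) -> (16.6,0) [heading=0, draw]
RT 60: heading 0 -> 300
BK 8.6: (16.6,0) -> (12.3,7.448) [heading=300, draw]
FD 9.2: (12.3,7.448) -> (16.9,-0.52) [heading=300, draw]
FD 12: (16.9,-0.52) -> (22.9,-10.912) [heading=300, draw]
FD 13: (22.9,-10.912) -> (29.4,-22.17) [heading=300, draw]
LT 180: heading 300 -> 120
RT 300: heading 120 -> 180
LT 150: heading 180 -> 330
RT 92: heading 330 -> 238
Final: pos=(29.4,-22.17), heading=238, 6 segment(s) drawn

Segment lengths:
  seg 1: (0,0) -> (5.6,0), length = 5.6
  seg 2: (5.6,0) -> (16.6,0), length = 11
  seg 3: (16.6,0) -> (12.3,7.448), length = 8.6
  seg 4: (12.3,7.448) -> (16.9,-0.52), length = 9.2
  seg 5: (16.9,-0.52) -> (22.9,-10.912), length = 12
  seg 6: (22.9,-10.912) -> (29.4,-22.17), length = 13
Total = 59.4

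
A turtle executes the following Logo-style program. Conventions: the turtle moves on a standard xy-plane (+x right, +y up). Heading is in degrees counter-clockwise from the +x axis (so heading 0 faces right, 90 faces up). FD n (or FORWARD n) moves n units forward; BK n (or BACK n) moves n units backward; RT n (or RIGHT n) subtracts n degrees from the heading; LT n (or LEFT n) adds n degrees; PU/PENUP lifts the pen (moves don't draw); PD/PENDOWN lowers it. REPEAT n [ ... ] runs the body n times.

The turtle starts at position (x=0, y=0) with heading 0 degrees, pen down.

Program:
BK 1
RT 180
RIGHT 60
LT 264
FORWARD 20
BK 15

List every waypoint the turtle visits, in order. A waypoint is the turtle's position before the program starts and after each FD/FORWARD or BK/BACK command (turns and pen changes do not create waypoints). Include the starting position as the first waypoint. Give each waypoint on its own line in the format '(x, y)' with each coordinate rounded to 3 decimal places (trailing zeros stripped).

Executing turtle program step by step:
Start: pos=(0,0), heading=0, pen down
BK 1: (0,0) -> (-1,0) [heading=0, draw]
RT 180: heading 0 -> 180
RT 60: heading 180 -> 120
LT 264: heading 120 -> 24
FD 20: (-1,0) -> (17.271,8.135) [heading=24, draw]
BK 15: (17.271,8.135) -> (3.568,2.034) [heading=24, draw]
Final: pos=(3.568,2.034), heading=24, 3 segment(s) drawn
Waypoints (4 total):
(0, 0)
(-1, 0)
(17.271, 8.135)
(3.568, 2.034)

Answer: (0, 0)
(-1, 0)
(17.271, 8.135)
(3.568, 2.034)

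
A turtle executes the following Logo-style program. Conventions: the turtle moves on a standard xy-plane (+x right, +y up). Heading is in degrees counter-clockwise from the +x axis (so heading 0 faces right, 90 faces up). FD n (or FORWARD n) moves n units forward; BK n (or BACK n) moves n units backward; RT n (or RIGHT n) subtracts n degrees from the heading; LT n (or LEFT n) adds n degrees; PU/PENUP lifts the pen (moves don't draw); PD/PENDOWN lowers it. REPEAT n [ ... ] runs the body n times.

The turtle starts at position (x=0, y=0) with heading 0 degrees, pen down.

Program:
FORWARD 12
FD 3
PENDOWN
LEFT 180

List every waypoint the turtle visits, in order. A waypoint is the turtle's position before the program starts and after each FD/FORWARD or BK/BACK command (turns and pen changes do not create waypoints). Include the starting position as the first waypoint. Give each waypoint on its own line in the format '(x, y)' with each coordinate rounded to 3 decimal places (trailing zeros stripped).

Answer: (0, 0)
(12, 0)
(15, 0)

Derivation:
Executing turtle program step by step:
Start: pos=(0,0), heading=0, pen down
FD 12: (0,0) -> (12,0) [heading=0, draw]
FD 3: (12,0) -> (15,0) [heading=0, draw]
PD: pen down
LT 180: heading 0 -> 180
Final: pos=(15,0), heading=180, 2 segment(s) drawn
Waypoints (3 total):
(0, 0)
(12, 0)
(15, 0)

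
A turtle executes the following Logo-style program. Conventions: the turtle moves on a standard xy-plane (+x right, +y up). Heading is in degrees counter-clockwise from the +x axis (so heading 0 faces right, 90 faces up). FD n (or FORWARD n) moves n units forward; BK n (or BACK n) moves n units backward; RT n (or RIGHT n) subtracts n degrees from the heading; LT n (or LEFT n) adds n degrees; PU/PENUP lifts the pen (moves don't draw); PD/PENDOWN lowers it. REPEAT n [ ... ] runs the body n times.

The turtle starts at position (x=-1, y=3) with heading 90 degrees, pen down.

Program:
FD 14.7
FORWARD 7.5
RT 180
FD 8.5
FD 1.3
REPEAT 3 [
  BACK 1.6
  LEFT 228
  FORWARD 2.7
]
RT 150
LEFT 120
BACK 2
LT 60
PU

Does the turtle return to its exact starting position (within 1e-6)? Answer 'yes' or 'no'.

Executing turtle program step by step:
Start: pos=(-1,3), heading=90, pen down
FD 14.7: (-1,3) -> (-1,17.7) [heading=90, draw]
FD 7.5: (-1,17.7) -> (-1,25.2) [heading=90, draw]
RT 180: heading 90 -> 270
FD 8.5: (-1,25.2) -> (-1,16.7) [heading=270, draw]
FD 1.3: (-1,16.7) -> (-1,15.4) [heading=270, draw]
REPEAT 3 [
  -- iteration 1/3 --
  BK 1.6: (-1,15.4) -> (-1,17) [heading=270, draw]
  LT 228: heading 270 -> 138
  FD 2.7: (-1,17) -> (-3.006,18.807) [heading=138, draw]
  -- iteration 2/3 --
  BK 1.6: (-3.006,18.807) -> (-1.817,17.736) [heading=138, draw]
  LT 228: heading 138 -> 6
  FD 2.7: (-1.817,17.736) -> (0.868,18.018) [heading=6, draw]
  -- iteration 3/3 --
  BK 1.6: (0.868,18.018) -> (-0.723,17.851) [heading=6, draw]
  LT 228: heading 6 -> 234
  FD 2.7: (-0.723,17.851) -> (-2.311,15.667) [heading=234, draw]
]
RT 150: heading 234 -> 84
LT 120: heading 84 -> 204
BK 2: (-2.311,15.667) -> (-0.483,16.48) [heading=204, draw]
LT 60: heading 204 -> 264
PU: pen up
Final: pos=(-0.483,16.48), heading=264, 11 segment(s) drawn

Start position: (-1, 3)
Final position: (-0.483, 16.48)
Distance = 13.49; >= 1e-6 -> NOT closed

Answer: no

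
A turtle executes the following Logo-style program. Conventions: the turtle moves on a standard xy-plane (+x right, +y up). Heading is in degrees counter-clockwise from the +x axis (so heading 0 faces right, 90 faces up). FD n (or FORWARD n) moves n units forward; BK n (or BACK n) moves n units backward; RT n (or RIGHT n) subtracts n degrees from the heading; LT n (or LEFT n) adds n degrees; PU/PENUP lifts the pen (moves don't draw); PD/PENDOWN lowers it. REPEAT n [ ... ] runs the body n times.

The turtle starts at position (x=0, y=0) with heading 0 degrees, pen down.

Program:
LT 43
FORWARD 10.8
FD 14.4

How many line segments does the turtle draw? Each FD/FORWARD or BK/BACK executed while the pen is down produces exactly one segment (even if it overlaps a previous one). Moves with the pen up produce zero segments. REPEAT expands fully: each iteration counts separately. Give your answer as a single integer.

Answer: 2

Derivation:
Executing turtle program step by step:
Start: pos=(0,0), heading=0, pen down
LT 43: heading 0 -> 43
FD 10.8: (0,0) -> (7.899,7.366) [heading=43, draw]
FD 14.4: (7.899,7.366) -> (18.43,17.186) [heading=43, draw]
Final: pos=(18.43,17.186), heading=43, 2 segment(s) drawn
Segments drawn: 2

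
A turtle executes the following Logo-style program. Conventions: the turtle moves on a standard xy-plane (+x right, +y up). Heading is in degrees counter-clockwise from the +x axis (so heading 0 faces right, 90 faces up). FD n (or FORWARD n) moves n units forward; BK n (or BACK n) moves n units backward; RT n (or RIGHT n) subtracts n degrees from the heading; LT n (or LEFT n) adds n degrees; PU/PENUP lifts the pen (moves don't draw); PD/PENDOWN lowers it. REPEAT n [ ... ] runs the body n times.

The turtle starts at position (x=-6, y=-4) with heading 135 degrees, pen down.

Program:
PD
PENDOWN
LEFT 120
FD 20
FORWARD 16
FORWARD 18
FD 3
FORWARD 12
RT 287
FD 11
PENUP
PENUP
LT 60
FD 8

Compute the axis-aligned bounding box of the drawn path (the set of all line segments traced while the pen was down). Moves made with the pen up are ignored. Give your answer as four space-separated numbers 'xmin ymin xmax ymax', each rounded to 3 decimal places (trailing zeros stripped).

Answer: -23.859 -76.478 -6 -4

Derivation:
Executing turtle program step by step:
Start: pos=(-6,-4), heading=135, pen down
PD: pen down
PD: pen down
LT 120: heading 135 -> 255
FD 20: (-6,-4) -> (-11.176,-23.319) [heading=255, draw]
FD 16: (-11.176,-23.319) -> (-15.317,-38.773) [heading=255, draw]
FD 18: (-15.317,-38.773) -> (-19.976,-56.16) [heading=255, draw]
FD 3: (-19.976,-56.16) -> (-20.753,-59.058) [heading=255, draw]
FD 12: (-20.753,-59.058) -> (-23.859,-70.649) [heading=255, draw]
RT 287: heading 255 -> 328
FD 11: (-23.859,-70.649) -> (-14.53,-76.478) [heading=328, draw]
PU: pen up
PU: pen up
LT 60: heading 328 -> 28
FD 8: (-14.53,-76.478) -> (-7.466,-72.722) [heading=28, move]
Final: pos=(-7.466,-72.722), heading=28, 6 segment(s) drawn

Segment endpoints: x in {-23.859, -20.753, -19.976, -15.317, -14.53, -11.176, -6}, y in {-76.478, -70.649, -59.058, -56.16, -38.773, -23.319, -4}
xmin=-23.859, ymin=-76.478, xmax=-6, ymax=-4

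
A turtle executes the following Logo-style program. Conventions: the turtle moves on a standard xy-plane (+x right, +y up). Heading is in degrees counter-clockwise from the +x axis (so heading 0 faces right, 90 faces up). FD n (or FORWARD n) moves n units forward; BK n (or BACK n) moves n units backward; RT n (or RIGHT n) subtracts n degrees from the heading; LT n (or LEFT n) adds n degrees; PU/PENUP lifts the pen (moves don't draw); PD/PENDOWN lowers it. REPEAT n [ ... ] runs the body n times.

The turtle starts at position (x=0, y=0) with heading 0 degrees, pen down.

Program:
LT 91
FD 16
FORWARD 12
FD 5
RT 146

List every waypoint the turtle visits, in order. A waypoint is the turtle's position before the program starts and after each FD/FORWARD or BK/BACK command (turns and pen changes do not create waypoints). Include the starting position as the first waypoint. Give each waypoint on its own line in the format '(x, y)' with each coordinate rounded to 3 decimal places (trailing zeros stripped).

Executing turtle program step by step:
Start: pos=(0,0), heading=0, pen down
LT 91: heading 0 -> 91
FD 16: (0,0) -> (-0.279,15.998) [heading=91, draw]
FD 12: (-0.279,15.998) -> (-0.489,27.996) [heading=91, draw]
FD 5: (-0.489,27.996) -> (-0.576,32.995) [heading=91, draw]
RT 146: heading 91 -> 305
Final: pos=(-0.576,32.995), heading=305, 3 segment(s) drawn
Waypoints (4 total):
(0, 0)
(-0.279, 15.998)
(-0.489, 27.996)
(-0.576, 32.995)

Answer: (0, 0)
(-0.279, 15.998)
(-0.489, 27.996)
(-0.576, 32.995)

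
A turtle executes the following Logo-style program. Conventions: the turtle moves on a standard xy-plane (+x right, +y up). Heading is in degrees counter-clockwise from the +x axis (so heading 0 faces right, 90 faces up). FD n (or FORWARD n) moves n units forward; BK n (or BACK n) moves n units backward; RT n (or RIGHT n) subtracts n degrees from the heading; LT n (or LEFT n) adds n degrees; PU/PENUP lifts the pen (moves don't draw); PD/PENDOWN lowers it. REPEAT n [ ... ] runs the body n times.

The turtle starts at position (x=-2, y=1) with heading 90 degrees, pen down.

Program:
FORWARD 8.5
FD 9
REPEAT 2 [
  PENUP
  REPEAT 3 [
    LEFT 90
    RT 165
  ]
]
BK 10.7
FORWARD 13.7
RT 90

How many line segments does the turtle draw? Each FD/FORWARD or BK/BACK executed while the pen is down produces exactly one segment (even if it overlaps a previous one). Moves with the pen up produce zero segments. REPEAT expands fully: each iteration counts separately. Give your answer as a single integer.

Answer: 2

Derivation:
Executing turtle program step by step:
Start: pos=(-2,1), heading=90, pen down
FD 8.5: (-2,1) -> (-2,9.5) [heading=90, draw]
FD 9: (-2,9.5) -> (-2,18.5) [heading=90, draw]
REPEAT 2 [
  -- iteration 1/2 --
  PU: pen up
  REPEAT 3 [
    -- iteration 1/3 --
    LT 90: heading 90 -> 180
    RT 165: heading 180 -> 15
    -- iteration 2/3 --
    LT 90: heading 15 -> 105
    RT 165: heading 105 -> 300
    -- iteration 3/3 --
    LT 90: heading 300 -> 30
    RT 165: heading 30 -> 225
  ]
  -- iteration 2/2 --
  PU: pen up
  REPEAT 3 [
    -- iteration 1/3 --
    LT 90: heading 225 -> 315
    RT 165: heading 315 -> 150
    -- iteration 2/3 --
    LT 90: heading 150 -> 240
    RT 165: heading 240 -> 75
    -- iteration 3/3 --
    LT 90: heading 75 -> 165
    RT 165: heading 165 -> 0
  ]
]
BK 10.7: (-2,18.5) -> (-12.7,18.5) [heading=0, move]
FD 13.7: (-12.7,18.5) -> (1,18.5) [heading=0, move]
RT 90: heading 0 -> 270
Final: pos=(1,18.5), heading=270, 2 segment(s) drawn
Segments drawn: 2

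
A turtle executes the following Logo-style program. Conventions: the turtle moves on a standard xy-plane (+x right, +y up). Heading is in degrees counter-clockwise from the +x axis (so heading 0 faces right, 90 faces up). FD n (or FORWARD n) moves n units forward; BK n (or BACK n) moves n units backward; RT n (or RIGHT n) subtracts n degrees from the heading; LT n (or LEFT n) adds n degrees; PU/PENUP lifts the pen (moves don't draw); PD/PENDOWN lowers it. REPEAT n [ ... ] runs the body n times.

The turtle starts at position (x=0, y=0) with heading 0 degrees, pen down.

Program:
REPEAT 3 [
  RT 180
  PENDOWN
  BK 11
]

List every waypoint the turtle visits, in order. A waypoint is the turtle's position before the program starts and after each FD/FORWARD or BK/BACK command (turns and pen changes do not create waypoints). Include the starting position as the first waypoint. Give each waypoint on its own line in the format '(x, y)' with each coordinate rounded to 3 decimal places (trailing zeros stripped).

Answer: (0, 0)
(11, 0)
(0, 0)
(11, 0)

Derivation:
Executing turtle program step by step:
Start: pos=(0,0), heading=0, pen down
REPEAT 3 [
  -- iteration 1/3 --
  RT 180: heading 0 -> 180
  PD: pen down
  BK 11: (0,0) -> (11,0) [heading=180, draw]
  -- iteration 2/3 --
  RT 180: heading 180 -> 0
  PD: pen down
  BK 11: (11,0) -> (0,0) [heading=0, draw]
  -- iteration 3/3 --
  RT 180: heading 0 -> 180
  PD: pen down
  BK 11: (0,0) -> (11,0) [heading=180, draw]
]
Final: pos=(11,0), heading=180, 3 segment(s) drawn
Waypoints (4 total):
(0, 0)
(11, 0)
(0, 0)
(11, 0)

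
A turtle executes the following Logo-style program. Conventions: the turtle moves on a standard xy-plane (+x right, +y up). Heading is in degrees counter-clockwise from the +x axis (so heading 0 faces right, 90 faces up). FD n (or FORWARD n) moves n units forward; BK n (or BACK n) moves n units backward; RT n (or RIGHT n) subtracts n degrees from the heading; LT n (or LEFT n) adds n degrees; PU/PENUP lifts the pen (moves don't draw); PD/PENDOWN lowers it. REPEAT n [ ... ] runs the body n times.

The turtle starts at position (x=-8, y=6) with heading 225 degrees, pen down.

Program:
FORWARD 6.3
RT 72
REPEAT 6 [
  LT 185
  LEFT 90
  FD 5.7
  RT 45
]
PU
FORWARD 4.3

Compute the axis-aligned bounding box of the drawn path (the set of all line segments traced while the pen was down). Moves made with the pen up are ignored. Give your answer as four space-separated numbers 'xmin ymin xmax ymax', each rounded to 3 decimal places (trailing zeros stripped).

Executing turtle program step by step:
Start: pos=(-8,6), heading=225, pen down
FD 6.3: (-8,6) -> (-12.455,1.545) [heading=225, draw]
RT 72: heading 225 -> 153
REPEAT 6 [
  -- iteration 1/6 --
  LT 185: heading 153 -> 338
  LT 90: heading 338 -> 68
  FD 5.7: (-12.455,1.545) -> (-10.32,6.83) [heading=68, draw]
  RT 45: heading 68 -> 23
  -- iteration 2/6 --
  LT 185: heading 23 -> 208
  LT 90: heading 208 -> 298
  FD 5.7: (-10.32,6.83) -> (-7.644,1.797) [heading=298, draw]
  RT 45: heading 298 -> 253
  -- iteration 3/6 --
  LT 185: heading 253 -> 78
  LT 90: heading 78 -> 168
  FD 5.7: (-7.644,1.797) -> (-13.219,2.982) [heading=168, draw]
  RT 45: heading 168 -> 123
  -- iteration 4/6 --
  LT 185: heading 123 -> 308
  LT 90: heading 308 -> 38
  FD 5.7: (-13.219,2.982) -> (-8.727,6.492) [heading=38, draw]
  RT 45: heading 38 -> 353
  -- iteration 5/6 --
  LT 185: heading 353 -> 178
  LT 90: heading 178 -> 268
  FD 5.7: (-8.727,6.492) -> (-8.926,0.795) [heading=268, draw]
  RT 45: heading 268 -> 223
  -- iteration 6/6 --
  LT 185: heading 223 -> 48
  LT 90: heading 48 -> 138
  FD 5.7: (-8.926,0.795) -> (-13.162,4.609) [heading=138, draw]
  RT 45: heading 138 -> 93
]
PU: pen up
FD 4.3: (-13.162,4.609) -> (-13.387,8.903) [heading=93, move]
Final: pos=(-13.387,8.903), heading=93, 7 segment(s) drawn

Segment endpoints: x in {-13.219, -13.162, -12.455, -10.32, -8.926, -8.727, -8, -7.644}, y in {0.795, 1.545, 1.797, 2.982, 4.609, 6, 6.492, 6.83}
xmin=-13.219, ymin=0.795, xmax=-7.644, ymax=6.83

Answer: -13.219 0.795 -7.644 6.83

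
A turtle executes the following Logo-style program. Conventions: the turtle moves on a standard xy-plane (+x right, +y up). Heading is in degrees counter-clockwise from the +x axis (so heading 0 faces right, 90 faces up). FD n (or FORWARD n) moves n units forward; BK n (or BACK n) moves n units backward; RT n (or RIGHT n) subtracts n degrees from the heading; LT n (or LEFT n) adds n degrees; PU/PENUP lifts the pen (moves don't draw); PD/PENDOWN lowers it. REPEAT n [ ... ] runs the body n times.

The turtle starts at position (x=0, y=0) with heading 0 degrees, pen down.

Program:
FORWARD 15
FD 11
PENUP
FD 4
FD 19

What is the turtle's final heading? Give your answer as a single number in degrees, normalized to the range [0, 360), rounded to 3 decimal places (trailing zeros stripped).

Executing turtle program step by step:
Start: pos=(0,0), heading=0, pen down
FD 15: (0,0) -> (15,0) [heading=0, draw]
FD 11: (15,0) -> (26,0) [heading=0, draw]
PU: pen up
FD 4: (26,0) -> (30,0) [heading=0, move]
FD 19: (30,0) -> (49,0) [heading=0, move]
Final: pos=(49,0), heading=0, 2 segment(s) drawn

Answer: 0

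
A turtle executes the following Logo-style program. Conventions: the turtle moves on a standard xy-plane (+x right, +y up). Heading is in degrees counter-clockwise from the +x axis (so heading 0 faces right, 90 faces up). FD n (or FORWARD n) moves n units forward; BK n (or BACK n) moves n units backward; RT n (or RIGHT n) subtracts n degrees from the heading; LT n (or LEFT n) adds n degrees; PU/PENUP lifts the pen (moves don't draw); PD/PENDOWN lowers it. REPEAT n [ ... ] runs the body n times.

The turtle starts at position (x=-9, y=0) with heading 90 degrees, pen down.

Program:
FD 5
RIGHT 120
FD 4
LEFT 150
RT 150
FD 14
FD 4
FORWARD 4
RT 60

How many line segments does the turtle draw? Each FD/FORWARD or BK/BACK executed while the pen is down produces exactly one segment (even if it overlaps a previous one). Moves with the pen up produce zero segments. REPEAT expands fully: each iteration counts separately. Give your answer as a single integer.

Executing turtle program step by step:
Start: pos=(-9,0), heading=90, pen down
FD 5: (-9,0) -> (-9,5) [heading=90, draw]
RT 120: heading 90 -> 330
FD 4: (-9,5) -> (-5.536,3) [heading=330, draw]
LT 150: heading 330 -> 120
RT 150: heading 120 -> 330
FD 14: (-5.536,3) -> (6.588,-4) [heading=330, draw]
FD 4: (6.588,-4) -> (10.053,-6) [heading=330, draw]
FD 4: (10.053,-6) -> (13.517,-8) [heading=330, draw]
RT 60: heading 330 -> 270
Final: pos=(13.517,-8), heading=270, 5 segment(s) drawn
Segments drawn: 5

Answer: 5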